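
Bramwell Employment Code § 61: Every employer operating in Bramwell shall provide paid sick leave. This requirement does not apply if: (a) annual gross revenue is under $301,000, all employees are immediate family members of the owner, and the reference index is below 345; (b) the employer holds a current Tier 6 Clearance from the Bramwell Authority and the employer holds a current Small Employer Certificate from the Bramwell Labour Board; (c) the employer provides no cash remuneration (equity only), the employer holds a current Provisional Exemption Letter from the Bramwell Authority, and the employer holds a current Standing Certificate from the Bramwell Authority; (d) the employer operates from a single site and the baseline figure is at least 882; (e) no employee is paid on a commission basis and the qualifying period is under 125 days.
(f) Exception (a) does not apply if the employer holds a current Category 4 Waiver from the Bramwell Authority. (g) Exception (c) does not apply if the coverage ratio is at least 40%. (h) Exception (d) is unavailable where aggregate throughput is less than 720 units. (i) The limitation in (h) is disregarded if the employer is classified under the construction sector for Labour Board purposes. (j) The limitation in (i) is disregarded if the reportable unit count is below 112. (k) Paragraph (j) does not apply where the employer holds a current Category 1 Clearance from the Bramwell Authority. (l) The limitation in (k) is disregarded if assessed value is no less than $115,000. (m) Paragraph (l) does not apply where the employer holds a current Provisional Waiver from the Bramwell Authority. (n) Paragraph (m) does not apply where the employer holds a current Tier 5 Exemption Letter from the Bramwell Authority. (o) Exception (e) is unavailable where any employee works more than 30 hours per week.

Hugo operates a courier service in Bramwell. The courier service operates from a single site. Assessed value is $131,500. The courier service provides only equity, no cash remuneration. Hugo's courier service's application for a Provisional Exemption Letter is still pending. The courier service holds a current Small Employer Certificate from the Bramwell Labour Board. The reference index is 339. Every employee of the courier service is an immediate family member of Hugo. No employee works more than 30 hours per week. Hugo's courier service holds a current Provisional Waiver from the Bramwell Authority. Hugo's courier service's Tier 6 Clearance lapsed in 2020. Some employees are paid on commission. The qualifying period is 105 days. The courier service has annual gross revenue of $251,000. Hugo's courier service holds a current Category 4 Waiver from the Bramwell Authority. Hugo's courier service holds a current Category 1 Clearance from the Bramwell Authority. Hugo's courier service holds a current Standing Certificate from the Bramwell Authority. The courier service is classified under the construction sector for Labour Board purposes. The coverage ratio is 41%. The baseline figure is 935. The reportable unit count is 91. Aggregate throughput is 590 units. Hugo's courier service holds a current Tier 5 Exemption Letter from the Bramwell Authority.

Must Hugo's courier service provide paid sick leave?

All of (a)'s requirements are met (annual gross revenue is $251,000, under the $301,000 limit; every employee is an immediate family member; the reference index is 339, below the 345 limit). But: (f) is engaged — a current Category 4 Waiver is held. (a) is therefore removed.
Exception (b) fails — there is no Tier 6 Clearance in force.
Exception (c) requires that the employer holds a current Provisional Exemption Letter from the Bramwell Authority; but there is no Provisional Exemption Letter in force, so (c) is unavailable.
All of (d)'s requirements are met (the employer operates from a single site; the baseline figure is 935, meeting the 882 threshold). But applying paragraphs (h)–(n): (h) applies — aggregate throughput is 590 units, less than the 720 units limit. (i) would limit (h) — the courier service is classified under the construction sector — but (j) sets (i) aside: (j) operates against (i): the reportable unit count is 91, below the 112 limit. (k) operates (a current Category 1 Clearance is held), but is set aside by (l): (l) operates — assessed value is $131,500, meeting the $115,000 threshold. (m) would limit (l) — a current Provisional Waiver is held — but (n) sets (m) aside: (n) applies — a current Tier 5 Exemption Letter is held. So (d) is unavailable.
Exception (e) fails — some employees are paid on commission.
No exception applies. The general rule governs.

Yes — Hugo's courier service must provide paid sick leave.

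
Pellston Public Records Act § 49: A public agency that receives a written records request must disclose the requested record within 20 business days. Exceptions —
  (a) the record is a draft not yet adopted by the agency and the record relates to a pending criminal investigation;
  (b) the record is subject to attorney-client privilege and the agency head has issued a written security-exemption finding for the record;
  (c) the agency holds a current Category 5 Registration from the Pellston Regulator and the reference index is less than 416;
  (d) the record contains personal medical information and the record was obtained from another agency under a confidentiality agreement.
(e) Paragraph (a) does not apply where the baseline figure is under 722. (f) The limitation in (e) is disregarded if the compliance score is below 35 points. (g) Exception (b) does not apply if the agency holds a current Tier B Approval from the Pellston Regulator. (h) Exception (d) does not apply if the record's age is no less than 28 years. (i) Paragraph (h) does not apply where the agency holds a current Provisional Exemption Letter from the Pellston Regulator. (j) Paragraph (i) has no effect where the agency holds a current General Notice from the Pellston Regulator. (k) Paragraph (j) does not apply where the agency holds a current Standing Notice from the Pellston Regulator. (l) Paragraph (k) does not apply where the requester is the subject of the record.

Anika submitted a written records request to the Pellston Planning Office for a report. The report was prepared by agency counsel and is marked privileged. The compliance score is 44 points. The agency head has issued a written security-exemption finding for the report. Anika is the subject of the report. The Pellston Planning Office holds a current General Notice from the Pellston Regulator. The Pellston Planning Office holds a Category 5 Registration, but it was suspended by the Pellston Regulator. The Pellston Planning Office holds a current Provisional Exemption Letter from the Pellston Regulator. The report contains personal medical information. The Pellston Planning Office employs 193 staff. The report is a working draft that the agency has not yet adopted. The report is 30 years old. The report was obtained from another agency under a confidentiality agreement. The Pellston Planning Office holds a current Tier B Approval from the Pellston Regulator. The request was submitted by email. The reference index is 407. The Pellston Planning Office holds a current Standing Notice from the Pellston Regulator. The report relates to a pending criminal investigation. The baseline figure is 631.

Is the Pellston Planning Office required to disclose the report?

Exception (a)'s conditions are all satisfied: the report is an unadopted draft; the report relates to a pending investigation. Turning to paragraphs (e)–(f): (e) operates against (a): the baseline figure is 631, under the 722 limit. (f), which would lift (e), is not triggered — the compliance score is 44 points, not below 35 points. Exception (a) does not apply.
All of (b)'s requirements are met (the report is privileged; a written security-exemption finding has been issued). Turning to paragraph (g): (g) is engaged — a current Tier B Approval is held. (b) is therefore removed.
Exception (c) does not apply: the Category 5 Registration is not current.
Exception (d)'s conditions are all satisfied: the report contains personal medical information; the report was obtained under a confidentiality agreement. But applying paragraphs (h)–(l): (h) operates against (d): the record's age is 30 years, meeting the 28 years threshold. (i) operates (a current Provisional Exemption Letter is held), but is set aside by (j): (j) operates — a current General Notice is held. (k) would limit (j) — a current Standing Notice is held — but (l) sets (k) aside: (l) is triggered — Anika is the subject of the report. (d) is therefore removed.
No exception is made out. the Pellston Planning Office falls within the general rule.

Yes — the Pellston Planning Office must disclose the report.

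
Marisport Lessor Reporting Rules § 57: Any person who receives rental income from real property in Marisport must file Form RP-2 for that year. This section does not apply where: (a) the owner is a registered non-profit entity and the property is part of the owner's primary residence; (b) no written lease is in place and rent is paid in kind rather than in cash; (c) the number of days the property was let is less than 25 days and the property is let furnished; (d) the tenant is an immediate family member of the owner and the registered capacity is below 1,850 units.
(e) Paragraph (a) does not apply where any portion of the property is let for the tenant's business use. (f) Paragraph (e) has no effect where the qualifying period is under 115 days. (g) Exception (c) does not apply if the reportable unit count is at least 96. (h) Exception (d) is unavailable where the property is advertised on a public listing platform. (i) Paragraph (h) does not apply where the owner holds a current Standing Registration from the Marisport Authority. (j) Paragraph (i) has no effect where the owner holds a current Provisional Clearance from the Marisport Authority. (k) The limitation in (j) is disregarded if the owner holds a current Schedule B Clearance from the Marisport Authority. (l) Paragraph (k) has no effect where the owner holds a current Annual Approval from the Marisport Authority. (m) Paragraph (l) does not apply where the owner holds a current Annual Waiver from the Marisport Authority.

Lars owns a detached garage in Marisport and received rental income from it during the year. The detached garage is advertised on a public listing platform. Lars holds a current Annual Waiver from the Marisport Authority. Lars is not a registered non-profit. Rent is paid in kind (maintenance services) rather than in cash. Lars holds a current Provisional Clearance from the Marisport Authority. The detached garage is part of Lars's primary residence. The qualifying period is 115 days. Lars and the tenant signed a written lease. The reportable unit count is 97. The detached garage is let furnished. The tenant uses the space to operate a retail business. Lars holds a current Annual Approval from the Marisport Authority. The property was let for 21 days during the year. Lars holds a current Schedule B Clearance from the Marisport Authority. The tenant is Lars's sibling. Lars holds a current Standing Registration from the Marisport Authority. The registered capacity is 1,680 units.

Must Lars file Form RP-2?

No — exception (d) applies; Lars is not required to file Form RP-2.

Exception (a) requires that the owner is a registered non-profit entity; but Lars is not a registered non-profit, so (a) is unavailable.
Exception (b) requires that no written lease is in place; but a written lease is in place, so (b) is unavailable.
All of (c)'s requirements are met (the number of days the property was let is 21 days, less than the 25 days limit; the property is let furnished). However, paragraph (g) must be considered: (g) operates — the reportable unit count is 97, meeting the 96 threshold. So (c) is unavailable.
All of (d)'s requirements are met (the tenant is an immediate family member; the registered capacity is 1,680 units, below the 1,850 units limit). Under paragraphs (h)–(m): (h) would limit (d) — the property is publicly advertised — but (i) sets (h) aside: (i) operates against (h): a current Standing Registration is held. (j) would limit (i) — a current Provisional Clearance is held — but (k) sets (j) aside: (k) operates against (j): a current Schedule B Clearance is held. (l) would limit (k) — a current Annual Approval is held — but (m) sets (l) aside: (m) operates against (l): a current Annual Waiver is held. (d) remains available.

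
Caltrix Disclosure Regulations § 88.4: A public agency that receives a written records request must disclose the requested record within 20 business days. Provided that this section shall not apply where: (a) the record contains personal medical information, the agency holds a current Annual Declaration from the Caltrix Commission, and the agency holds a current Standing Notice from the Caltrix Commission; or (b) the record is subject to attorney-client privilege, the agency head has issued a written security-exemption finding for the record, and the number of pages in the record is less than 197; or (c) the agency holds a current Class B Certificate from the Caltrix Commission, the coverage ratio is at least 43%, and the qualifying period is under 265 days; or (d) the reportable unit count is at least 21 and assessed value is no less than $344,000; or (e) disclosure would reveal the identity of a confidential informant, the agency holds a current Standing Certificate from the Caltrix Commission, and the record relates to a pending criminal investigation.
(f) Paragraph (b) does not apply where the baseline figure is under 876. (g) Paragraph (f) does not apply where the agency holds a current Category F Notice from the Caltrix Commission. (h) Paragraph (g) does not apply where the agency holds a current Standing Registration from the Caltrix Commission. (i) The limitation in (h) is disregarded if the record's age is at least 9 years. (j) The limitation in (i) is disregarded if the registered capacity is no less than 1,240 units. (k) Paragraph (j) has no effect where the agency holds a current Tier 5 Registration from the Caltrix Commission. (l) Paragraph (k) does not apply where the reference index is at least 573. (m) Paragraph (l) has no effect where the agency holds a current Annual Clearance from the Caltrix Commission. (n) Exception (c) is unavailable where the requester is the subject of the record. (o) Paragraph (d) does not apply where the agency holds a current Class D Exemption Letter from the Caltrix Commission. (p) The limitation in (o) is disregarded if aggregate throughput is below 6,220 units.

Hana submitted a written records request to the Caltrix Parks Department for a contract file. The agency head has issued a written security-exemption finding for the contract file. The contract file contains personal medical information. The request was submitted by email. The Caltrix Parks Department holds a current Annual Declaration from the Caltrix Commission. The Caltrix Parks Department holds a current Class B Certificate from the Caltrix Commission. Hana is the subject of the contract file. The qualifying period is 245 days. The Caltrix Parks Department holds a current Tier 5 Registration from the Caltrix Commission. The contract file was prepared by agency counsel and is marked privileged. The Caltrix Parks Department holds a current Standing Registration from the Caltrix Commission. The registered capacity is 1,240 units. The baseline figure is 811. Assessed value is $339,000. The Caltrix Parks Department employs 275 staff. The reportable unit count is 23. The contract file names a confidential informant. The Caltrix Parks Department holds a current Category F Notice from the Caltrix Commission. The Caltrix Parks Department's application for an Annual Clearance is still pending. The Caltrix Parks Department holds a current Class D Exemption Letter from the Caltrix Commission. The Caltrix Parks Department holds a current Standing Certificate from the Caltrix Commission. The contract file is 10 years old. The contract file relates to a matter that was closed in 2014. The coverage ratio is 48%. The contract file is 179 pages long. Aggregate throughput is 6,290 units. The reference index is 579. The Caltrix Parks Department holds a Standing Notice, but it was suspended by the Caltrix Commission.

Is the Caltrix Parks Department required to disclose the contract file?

Exception (a) does not apply: there is no Standing Notice in force.
Exception (b)'s conditions are all satisfied: the contract file is privileged; a written security-exemption finding has been issued; the number of pages in the record is 179, less than the 197 limit. However, paragraphs (f)–(m) must be considered: (f) operates against (b): the baseline figure is 811, under the 876 limit. (g) would limit (f) — a current Category F Notice is held — but (h) sets (g) aside: (h) is engaged — a current Standing Registration is held. (i) operates (the record's age is 10 years, meeting the 9 years threshold), but is overridden by (j): (j) operates — the registered capacity is 1,240 units, meeting the 1,240 units threshold. (k) is triggered (a current Tier 5 Registration is held), but is itself disapplied by (l): (l) operates against (k): the reference index is 579, meeting the 573 threshold. (m), which would lift (l), is not triggered — no current Annual Clearance is held. Exception (b) does not apply.
Exception (c): a current Class B Certificate is held; the coverage ratio is 48%, meeting the 43% threshold; the qualifying period is 245 days, under the 265 days limit — every condition holds. But applying paragraph (n): (n) applies — Hana is the subject of the contract file. Exception (c) does not apply.
Exception (d) requires that assessed value is no less than $344,000; but assessed value is $339,000, short of $344,000, so (d) is unavailable.
Exception (e) requires that the record relates to a pending criminal investigation; but the contract file relates to a closed matter, so (e) is unavailable.
No exception is made out. the Caltrix Parks Department falls within the general rule.

Yes — the Caltrix Parks Department must disclose the contract file.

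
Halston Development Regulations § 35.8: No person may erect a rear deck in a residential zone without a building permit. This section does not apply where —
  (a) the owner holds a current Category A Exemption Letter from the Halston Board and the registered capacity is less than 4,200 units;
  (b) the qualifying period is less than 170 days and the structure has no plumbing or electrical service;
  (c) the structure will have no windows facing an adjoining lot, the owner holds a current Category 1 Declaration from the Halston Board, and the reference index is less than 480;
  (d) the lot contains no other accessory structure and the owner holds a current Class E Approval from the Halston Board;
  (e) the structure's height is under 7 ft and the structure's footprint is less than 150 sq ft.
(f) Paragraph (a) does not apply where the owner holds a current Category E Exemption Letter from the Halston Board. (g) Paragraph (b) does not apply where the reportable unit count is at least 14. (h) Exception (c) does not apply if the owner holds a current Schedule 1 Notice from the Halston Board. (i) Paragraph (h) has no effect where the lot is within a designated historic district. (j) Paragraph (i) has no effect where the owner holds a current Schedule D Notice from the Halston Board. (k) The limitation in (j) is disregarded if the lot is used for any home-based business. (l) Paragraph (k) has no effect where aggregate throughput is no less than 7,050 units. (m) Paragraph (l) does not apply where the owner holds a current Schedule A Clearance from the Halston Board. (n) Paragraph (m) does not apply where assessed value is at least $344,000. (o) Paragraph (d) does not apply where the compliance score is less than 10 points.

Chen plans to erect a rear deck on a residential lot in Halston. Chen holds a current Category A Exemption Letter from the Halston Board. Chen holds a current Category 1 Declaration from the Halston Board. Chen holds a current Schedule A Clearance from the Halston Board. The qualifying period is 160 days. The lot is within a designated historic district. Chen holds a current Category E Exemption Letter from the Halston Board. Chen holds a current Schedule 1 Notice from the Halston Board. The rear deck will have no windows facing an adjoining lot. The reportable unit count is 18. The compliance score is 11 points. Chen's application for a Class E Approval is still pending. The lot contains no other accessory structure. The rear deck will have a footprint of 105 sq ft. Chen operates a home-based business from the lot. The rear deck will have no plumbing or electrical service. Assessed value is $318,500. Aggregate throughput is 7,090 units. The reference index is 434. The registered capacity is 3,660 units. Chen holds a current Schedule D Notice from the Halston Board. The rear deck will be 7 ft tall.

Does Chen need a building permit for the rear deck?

No — exception (c) applies; Chen does not need a building permit.

Exception (a) is satisfied on its face — a current Category A Exemption Letter is held; the registered capacity is 3,660 units, less than the 4,200 units limit. However, paragraph (f) must be considered: (f) applies — a current Category E Exemption Letter is held. (a) is therefore removed.
Exception (b): the qualifying period is 160 days, less than the 170 days limit; there is no plumbing or electrical service — every condition holds. However, paragraph (g) must be considered: (g) is engaged — the reportable unit count is 18, meeting the 14 threshold. Exception (b) does not apply.
Exception (c)'s conditions are all satisfied: no windows face an adjoining lot; a current Category 1 Declaration is held; the reference index is 434, less than the 480 limit. Under paragraphs (h)–(n): (h) would limit (c) — a current Schedule 1 Notice is held — but (i) sets (h) aside: (i) is engaged — the lot is in a historic district. (j) would limit (i) — a current Schedule D Notice is held — but (k) sets (j) aside: (k) is triggered — a home-based business operates on the lot. (l) is triggered (aggregate throughput is 7,090 units, meeting the 7,050 units threshold), but yields to (m): (m) operates against (l): a current Schedule A Clearance is held. (n), which would lift (m), does not operate here — assessed value is $318,500, short of $344,000. Exception (c) stands.
Exception (d) does not apply: the Class E Approval is not current.
Exception (e) does not apply: the structure's height is 7 ft, not under 7 ft.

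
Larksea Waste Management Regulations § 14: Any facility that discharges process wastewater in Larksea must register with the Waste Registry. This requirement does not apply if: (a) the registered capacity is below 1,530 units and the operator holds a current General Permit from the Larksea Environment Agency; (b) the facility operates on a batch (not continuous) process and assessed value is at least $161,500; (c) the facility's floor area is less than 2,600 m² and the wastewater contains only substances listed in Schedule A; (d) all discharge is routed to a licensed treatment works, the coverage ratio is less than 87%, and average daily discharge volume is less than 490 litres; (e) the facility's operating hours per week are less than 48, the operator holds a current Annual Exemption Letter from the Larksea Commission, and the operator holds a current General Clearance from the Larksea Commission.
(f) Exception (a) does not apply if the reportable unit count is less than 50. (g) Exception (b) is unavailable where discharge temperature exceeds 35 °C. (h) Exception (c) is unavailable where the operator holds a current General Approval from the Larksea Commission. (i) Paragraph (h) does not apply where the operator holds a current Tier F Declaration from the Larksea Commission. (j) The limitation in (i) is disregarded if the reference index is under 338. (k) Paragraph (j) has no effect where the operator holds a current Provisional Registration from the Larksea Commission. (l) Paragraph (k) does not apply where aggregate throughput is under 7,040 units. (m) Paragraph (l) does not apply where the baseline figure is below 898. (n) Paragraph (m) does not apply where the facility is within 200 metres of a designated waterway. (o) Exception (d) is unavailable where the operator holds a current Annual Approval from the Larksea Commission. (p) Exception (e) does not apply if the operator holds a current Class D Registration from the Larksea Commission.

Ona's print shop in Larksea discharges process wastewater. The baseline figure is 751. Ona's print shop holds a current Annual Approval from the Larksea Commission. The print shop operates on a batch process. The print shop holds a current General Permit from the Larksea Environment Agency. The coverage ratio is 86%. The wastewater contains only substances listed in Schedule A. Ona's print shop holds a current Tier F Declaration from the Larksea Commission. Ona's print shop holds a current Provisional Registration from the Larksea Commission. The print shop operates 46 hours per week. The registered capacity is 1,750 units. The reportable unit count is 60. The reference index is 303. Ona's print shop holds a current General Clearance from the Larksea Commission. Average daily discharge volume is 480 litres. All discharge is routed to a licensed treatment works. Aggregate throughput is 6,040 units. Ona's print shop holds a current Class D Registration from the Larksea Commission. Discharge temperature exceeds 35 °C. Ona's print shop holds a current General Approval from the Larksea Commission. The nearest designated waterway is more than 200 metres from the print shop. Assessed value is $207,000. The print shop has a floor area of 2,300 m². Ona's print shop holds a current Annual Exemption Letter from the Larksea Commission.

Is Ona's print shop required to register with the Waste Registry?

No — exception (c) applies; Ona's print shop is not required to register with the Waste Registry.

Exception (a) does not apply: the registered capacity is 1,750 units, not below 1,530 units.
Exception (b) is satisfied on its face — the facility operates on a batch process; assessed value is $207,000, meeting the $161,500 threshold. But applying paragraph (g): (g) is triggered — discharge temperature exceeds 35 °C. Exception (b) does not apply.
Exception (c)'s conditions are all satisfied: the facility's floor area is 2,300 m², less than the 2,600 m² limit; the wastewater is Schedule-A-only. Considering the limiting provisions: (h) is triggered (a current General Approval is held), but yields to (i): (i) is engaged — a current Tier F Declaration is held. (j) applies (the reference index is 303, under the 338 limit), but is set aside by (k): (k) operates against (j): a current Provisional Registration is held. (l) is engaged (aggregate throughput is 6,040 units, under the 7,040 units limit), but is displaced by (m): (m) operates against (l): the baseline figure is 751, below the 898 limit. (n) is not engaged (the print shop is more than 200 m from any designated waterway), so (m) stands. (c) remains available.
All of (d)'s requirements are met (discharge is routed to a licensed treatment works; the coverage ratio is 86%, less than the 87% limit; average daily discharge volume is 480 litres, less than the 490 litres limit). But applying paragraph (o): (o) is triggered — a current Annual Approval is held. So (d) is unavailable.
Exception (e): the facility's operating hours per week are 46, less than the 48 limit; a current Annual Exemption Letter is held; a current General Clearance is held — every condition holds. But applying paragraph (p): (p) operates against (e): a current Class D Registration is held. (e) is therefore removed.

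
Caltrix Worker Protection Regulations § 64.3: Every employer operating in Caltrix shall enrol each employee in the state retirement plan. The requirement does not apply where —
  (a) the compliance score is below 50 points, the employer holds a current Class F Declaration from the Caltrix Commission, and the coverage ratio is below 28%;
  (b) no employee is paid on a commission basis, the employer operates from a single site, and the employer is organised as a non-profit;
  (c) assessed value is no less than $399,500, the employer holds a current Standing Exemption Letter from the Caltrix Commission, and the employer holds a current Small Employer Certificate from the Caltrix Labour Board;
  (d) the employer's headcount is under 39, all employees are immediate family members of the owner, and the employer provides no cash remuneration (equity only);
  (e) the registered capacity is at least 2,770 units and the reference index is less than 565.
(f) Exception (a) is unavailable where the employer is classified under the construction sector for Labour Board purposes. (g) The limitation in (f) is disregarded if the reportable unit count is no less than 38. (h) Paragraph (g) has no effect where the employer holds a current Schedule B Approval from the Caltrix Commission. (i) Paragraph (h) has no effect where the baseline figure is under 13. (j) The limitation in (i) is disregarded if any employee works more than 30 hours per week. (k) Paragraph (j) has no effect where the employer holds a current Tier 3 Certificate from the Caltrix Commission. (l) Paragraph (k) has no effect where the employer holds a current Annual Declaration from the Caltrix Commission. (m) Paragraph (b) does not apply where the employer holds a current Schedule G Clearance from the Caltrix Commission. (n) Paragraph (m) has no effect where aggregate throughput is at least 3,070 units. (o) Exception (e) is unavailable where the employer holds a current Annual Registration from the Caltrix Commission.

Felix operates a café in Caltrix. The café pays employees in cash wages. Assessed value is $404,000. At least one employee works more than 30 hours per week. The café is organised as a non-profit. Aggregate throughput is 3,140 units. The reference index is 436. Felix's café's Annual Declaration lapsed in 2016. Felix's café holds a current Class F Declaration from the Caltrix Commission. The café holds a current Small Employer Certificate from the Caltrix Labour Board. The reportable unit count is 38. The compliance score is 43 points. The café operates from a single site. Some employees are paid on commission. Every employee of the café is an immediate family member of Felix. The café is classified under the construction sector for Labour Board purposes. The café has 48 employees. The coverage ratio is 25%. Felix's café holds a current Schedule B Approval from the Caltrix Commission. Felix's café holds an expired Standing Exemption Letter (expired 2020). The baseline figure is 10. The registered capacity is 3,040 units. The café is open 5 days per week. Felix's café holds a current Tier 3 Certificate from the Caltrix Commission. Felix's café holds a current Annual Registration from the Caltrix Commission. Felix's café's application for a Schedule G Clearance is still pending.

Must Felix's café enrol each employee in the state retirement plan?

Exception (a) is satisfied on its face — the compliance score is 43 points, below the 50 points limit; a current Class F Declaration is held; the coverage ratio is 25%, below the 28% limit. As to paragraphs (f)–(l): (f) would limit (a) — the café is classified under the construction sector — but (g) sets (f) aside: (g) operates against (f): the reportable unit count is 38, meeting the 38 threshold. (h) is triggered (a current Schedule B Approval is held), but is set aside by (i): (i) is triggered — the baseline figure is 10, under the 13 limit. (j) is triggered (at least one employee exceeds 30 hours/week), but is itself disapplied by (k): (k) operates against (j): a current Tier 3 Certificate is held. (l) does not operate here (there is no Annual Declaration in force), so (k) stands. So (a) applies.
Exception (b) does not apply: some employees are paid on commission.
Exception (c) does not apply: no current Standing Exemption Letter is held.
Exception (d) requires that the employer's headcount is under 39; but the employer's headcount is 48, not under 39, so (d) is unavailable.
Exception (e) is satisfied on its face — the registered capacity is 3,040 units, meeting the 2,770 units threshold; the reference index is 436, less than the 565 limit. Turning to paragraph (o): (o) operates against (e): a current Annual Registration is held. So (e) is unavailable.

No — exception (a) applies; Felix's café is not required to enrol each employee in the state retirement plan.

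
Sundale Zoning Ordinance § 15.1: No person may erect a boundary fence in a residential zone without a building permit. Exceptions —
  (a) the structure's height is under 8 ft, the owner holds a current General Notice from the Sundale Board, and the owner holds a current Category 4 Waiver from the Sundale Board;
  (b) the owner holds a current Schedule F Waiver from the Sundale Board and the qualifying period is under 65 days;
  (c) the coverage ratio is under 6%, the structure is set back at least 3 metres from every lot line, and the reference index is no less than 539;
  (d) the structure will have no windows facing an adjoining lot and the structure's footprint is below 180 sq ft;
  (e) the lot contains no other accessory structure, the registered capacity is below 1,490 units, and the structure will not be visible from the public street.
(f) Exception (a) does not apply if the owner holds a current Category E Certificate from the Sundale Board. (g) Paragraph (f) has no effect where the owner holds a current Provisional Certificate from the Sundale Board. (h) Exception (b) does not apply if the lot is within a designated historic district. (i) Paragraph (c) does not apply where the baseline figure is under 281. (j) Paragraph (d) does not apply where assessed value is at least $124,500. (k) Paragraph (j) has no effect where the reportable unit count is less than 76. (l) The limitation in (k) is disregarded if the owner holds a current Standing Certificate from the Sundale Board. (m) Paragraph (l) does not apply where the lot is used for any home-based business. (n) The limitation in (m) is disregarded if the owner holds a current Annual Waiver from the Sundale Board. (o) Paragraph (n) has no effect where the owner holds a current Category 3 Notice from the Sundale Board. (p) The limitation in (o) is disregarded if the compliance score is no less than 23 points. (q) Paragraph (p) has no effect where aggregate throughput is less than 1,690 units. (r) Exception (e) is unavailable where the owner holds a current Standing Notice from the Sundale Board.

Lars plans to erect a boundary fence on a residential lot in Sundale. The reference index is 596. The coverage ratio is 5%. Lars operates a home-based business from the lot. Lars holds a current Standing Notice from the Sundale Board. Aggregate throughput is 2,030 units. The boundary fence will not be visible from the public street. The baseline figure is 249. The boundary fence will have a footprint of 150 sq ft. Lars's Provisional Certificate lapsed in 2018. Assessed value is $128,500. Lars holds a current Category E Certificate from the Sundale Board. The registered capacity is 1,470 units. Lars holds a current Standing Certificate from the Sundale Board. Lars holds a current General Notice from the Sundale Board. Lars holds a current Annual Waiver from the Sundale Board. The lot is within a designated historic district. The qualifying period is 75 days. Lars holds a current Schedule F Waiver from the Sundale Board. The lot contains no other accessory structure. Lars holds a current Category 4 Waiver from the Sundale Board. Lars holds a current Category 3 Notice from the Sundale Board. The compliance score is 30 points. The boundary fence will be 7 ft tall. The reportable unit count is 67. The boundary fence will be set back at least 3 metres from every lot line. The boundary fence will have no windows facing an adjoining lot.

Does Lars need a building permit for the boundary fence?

Yes — Lars must obtain a building permit.

All of (a)'s requirements are met (the structure's height is 7 ft, under the 8 ft limit; a current General Notice is held; a current Category 4 Waiver is held). Turning to paragraphs (f)–(g): (f) operates against (a): a current Category E Certificate is held. (g) is not engaged (the Provisional Certificate is not current), so (f) stands. (a) is therefore removed.
Exception (b) requires that the qualifying period is under 65 days; but the qualifying period is 75 days, not under 65 days, so (b) is unavailable.
Exception (c) is satisfied on its face — the coverage ratio is 5%, under the 6% limit; the setback is at least 3 m on every side; the reference index is 596, meeting the 539 threshold. But applying paragraph (i): (i) applies — the baseline figure is 249, under the 281 limit. (c) is therefore removed.
All of (d)'s requirements are met (no windows face an adjoining lot; the structure's footprint is 150 sq ft, below the 180 sq ft limit). But: (j) operates against (d): assessed value is $128,500, meeting the $124,500 threshold. (k) would limit (j) — the reportable unit count is 67, less than the 76 limit — but (l) sets (k) aside: (l) operates against (k): a current Standing Certificate is held. (m) is engaged (a home-based business operates on the lot), but is set aside by (n): (n) operates against (m): a current Annual Waiver is held. (o) applies (a current Category 3 Notice is held), but is set aside by (p): (p) operates — the compliance score is 30 points, meeting the 23 points threshold. (q), which would lift (p), is inapplicable — aggregate throughput is 2,030 units, not less than 1,690 units. (d) is therefore removed.
All of (e)'s requirements are met (the lot has no other accessory structure; the registered capacity is 1,470 units, below the 1,490 units limit; the structure will not be visible from the street). But: (r) operates against (e): a current Standing Notice is held. So (e) is unavailable.
No exception displaces § 15.1.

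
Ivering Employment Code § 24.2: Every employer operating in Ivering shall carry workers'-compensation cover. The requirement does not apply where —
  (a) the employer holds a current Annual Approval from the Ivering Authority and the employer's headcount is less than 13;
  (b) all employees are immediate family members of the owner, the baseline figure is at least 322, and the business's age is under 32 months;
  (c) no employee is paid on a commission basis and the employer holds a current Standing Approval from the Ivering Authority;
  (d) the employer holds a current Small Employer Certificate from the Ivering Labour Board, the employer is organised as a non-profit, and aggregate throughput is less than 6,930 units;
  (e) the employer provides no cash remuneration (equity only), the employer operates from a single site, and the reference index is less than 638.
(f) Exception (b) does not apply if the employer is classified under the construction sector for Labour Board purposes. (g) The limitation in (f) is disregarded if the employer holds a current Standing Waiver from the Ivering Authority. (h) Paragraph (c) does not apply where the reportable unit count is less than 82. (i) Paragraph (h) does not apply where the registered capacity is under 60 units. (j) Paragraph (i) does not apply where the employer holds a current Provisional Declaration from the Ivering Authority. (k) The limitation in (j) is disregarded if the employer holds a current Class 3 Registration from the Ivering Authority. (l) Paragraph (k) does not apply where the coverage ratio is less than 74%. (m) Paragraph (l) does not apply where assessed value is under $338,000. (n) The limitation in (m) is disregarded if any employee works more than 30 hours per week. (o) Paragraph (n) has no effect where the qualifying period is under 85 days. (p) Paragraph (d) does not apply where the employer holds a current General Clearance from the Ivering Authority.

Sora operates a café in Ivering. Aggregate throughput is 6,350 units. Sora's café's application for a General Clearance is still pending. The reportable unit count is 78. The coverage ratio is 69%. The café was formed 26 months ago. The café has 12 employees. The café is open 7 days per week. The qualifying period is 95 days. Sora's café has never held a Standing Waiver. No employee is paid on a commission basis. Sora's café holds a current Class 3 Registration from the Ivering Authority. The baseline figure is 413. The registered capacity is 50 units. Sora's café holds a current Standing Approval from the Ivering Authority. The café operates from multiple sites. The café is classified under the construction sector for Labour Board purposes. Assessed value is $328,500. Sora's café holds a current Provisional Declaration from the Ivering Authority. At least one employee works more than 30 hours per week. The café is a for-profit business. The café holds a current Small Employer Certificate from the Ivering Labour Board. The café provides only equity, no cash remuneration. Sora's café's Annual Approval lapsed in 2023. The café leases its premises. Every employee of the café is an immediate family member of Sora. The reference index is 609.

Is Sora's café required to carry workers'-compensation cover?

Exception (a) requires that the employer holds a current Annual Approval from the Ivering Authority; but the Annual Approval is not current, so (a) is unavailable.
Exception (b)'s conditions are all satisfied: every employee is an immediate family member; the baseline figure is 413, meeting the 322 threshold; the business's age is 26 months, under the 32 months limit. Turning to paragraphs (f)–(g): (f) operates — the café is classified under the construction sector. (g) does not operate here (there is no Standing Waiver in force), so (f) stands. (b) is therefore removed.
Exception (c) is satisfied on its face — no employee is paid on commission; a current Standing Approval is held. But applying paragraphs (h)–(o): (h) operates against (c): the reportable unit count is 78, less than the 82 limit. (i) would limit (h) — the registered capacity is 50 units, under the 60 units limit — but (j) sets (i) aside: (j) operates against (i): a current Provisional Declaration is held. (k) would limit (j) — a current Class 3 Registration is held — but (l) sets (k) aside: (l) operates against (k): the coverage ratio is 69%, less than the 74% limit. (m) operates (assessed value is $328,500, under the $338,000 limit), but is displaced by (n): (n) is triggered — at least one employee exceeds 30 hours/week. (o) is not triggered (the qualifying period is 95 days, not under 85 days), so (n) stands. So (c) is unavailable.
Exception (d) requires that the employer is organised as a non-profit; but the employer is for-profit, so (d) is unavailable.
Exception (e) does not apply: the employer operates from multiple sites.
No exception displaces § 24.2.

Yes — Sora's café must carry workers'-compensation cover.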